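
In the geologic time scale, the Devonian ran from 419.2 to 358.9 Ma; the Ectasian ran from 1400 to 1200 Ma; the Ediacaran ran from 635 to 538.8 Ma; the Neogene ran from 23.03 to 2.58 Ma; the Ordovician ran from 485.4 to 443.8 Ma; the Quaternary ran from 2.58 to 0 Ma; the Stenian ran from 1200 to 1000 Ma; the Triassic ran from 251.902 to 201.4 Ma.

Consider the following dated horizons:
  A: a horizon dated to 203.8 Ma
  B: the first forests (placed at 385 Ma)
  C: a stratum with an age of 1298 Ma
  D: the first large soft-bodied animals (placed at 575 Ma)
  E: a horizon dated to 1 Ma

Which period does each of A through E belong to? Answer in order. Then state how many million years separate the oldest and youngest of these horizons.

A: 203.8 Ma lies in 251.902–201.4 Ma, so Triassic.
B: 385 Ma lies in 419.2–358.9 Ma, so Devonian.
C: 1298 Ma lies in 1400–1200 Ma, so Ectasian.
D: 575 Ma lies in 635–538.8 Ma, so Ediacaran.
E: 1 Ma lies in 2.58–0 Ma, so Quaternary.
Oldest = 1298 Ma, youngest = 1 Ma → span 1297 Myr.

A — Triassic; B — Devonian; C — Ectasian; D — Ediacaran; E — Quaternary; span 1297 million years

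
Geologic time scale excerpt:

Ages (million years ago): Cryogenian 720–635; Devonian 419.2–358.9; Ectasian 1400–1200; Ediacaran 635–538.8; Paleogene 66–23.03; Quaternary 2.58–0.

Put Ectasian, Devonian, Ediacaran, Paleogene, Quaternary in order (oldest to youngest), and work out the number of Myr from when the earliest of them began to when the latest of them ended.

Start ages (Ma): Ectasian 1400, Ediacaran 635, Devonian 419.2, Paleogene 66, Quaternary 2.58.
Ordered oldest to youngest: Ectasian, Ediacaran, Devonian, Paleogene, Quaternary.
Span = 1400 − 0 = 1400 Myr.

Ectasian → Ediacaran → Devonian → Paleogene → Quaternary; total span 1400 Myr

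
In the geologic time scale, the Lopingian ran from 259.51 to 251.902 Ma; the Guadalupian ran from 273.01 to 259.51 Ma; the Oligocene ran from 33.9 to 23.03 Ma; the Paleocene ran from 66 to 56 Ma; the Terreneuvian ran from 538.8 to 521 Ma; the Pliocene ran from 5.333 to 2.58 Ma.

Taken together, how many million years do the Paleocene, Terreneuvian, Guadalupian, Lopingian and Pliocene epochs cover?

Each duration: Paleocene = 10; Terreneuvian = 17.8; Guadalupian = 13.5; Lopingian = 7.608; Pliocene = 2.753.
Sum: 10 + 17.8 + 13.5 + 7.608 + 2.753 = 51.661 Myr.

51.661 million years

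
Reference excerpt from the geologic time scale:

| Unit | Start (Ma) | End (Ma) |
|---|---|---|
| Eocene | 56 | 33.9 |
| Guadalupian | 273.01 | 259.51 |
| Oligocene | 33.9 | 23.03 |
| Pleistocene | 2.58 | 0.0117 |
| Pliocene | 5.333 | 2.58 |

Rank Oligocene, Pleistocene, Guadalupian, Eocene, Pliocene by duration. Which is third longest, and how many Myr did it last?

Oligocene, 10.87 million years

Durations: Oligocene 10.87; Pleistocene 2.5683; Guadalupian 13.5; Eocene 22.1; Pliocene 2.753 Myr.
Sorted longest-first: Eocene (22.1), Guadalupian (13.5), Oligocene (10.87), Pliocene (2.753), Pleistocene (2.5683).
The third longest is Oligocene at 10.87 Myr.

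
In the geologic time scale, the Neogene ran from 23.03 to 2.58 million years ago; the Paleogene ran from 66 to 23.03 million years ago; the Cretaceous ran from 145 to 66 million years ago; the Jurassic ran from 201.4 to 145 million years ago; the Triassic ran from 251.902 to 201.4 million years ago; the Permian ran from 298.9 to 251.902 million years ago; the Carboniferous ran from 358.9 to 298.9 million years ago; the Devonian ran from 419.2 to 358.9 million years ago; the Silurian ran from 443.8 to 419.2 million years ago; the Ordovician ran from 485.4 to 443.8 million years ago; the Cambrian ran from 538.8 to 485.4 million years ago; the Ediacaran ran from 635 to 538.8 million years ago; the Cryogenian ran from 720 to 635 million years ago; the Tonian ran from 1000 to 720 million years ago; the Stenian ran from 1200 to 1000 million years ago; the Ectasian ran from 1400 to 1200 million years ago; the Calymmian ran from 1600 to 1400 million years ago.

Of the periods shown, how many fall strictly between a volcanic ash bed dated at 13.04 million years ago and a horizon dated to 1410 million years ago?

15

1410 Ma sits inside the Calymmian (1600–1400) and 13.04 Ma inside the Neogene (23.03–2.58); neither of those is wholly between the two dates.
The listed periods lying completely between them are Ectasian, Stenian, Tonian, Cryogenian, Ediacaran, Cambrian, Ordovician, Silurian, Devonian, Carboniferous, Permian, Triassic, Jurassic, Cretaceous, Paleogene — 15 in all.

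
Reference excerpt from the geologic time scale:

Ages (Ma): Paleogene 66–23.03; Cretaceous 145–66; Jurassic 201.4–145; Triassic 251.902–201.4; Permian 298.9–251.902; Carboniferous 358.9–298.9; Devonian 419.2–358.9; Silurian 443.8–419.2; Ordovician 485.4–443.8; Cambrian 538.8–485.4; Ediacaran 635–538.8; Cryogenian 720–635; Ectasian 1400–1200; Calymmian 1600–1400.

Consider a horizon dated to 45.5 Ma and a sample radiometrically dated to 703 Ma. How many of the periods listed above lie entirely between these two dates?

703 Ma sits inside the Cryogenian (720–635) and 45.5 Ma inside the Paleogene (66–23.03); neither of those is wholly between the two dates.
The listed periods lying completely between them are Ediacaran, Cambrian, Ordovician, Silurian, Devonian, Carboniferous, Permian, Triassic, Jurassic, Cretaceous — 10 in all.

10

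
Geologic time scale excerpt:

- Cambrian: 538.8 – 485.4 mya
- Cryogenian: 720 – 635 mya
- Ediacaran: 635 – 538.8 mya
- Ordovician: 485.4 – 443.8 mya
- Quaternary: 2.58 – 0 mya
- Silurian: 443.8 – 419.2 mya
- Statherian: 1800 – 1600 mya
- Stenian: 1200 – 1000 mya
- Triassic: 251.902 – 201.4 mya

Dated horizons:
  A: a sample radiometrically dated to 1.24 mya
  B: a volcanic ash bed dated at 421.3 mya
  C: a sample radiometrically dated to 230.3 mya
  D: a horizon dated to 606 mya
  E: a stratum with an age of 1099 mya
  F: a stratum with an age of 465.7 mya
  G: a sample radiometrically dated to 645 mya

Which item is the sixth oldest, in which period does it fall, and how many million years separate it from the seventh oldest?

Sorted oldest-first by Ma: E (1099), G (645), D (606), F (465.7), B (421.3), C (230.3), A (1.24).
The sixth oldest is C at 230.3 Ma, which lies in 251.902–201.4 Ma: the Triassic.
The seventh oldest is A at 1.24 Ma; separation = |230.3 − 1.24| = 229.06 Myr.

C, in the Triassic; 229.06 million years to A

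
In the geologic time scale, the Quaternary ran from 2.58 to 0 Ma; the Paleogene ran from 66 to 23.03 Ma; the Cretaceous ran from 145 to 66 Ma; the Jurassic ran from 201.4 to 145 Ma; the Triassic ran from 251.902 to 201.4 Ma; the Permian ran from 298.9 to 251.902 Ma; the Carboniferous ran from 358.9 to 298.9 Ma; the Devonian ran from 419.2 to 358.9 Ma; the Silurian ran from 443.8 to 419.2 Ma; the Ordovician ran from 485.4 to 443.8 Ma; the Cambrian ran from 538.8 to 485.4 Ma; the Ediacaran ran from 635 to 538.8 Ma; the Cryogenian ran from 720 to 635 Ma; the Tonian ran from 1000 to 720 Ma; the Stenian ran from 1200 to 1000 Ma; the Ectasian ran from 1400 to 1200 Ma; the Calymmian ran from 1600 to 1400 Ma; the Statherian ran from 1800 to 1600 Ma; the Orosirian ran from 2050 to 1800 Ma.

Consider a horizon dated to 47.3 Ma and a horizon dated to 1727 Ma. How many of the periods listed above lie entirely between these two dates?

15

The older date is 1727 Ma and the younger is 47.3 Ma.
Periods with start < 1727 and end > 47.3 Ma: Calymmian (1600–1400), Ectasian (1400–1200), Stenian (1200–1000), Tonian (1000–720), Cryogenian (720–635), Ediacaran (635–538.8), Cambrian (538.8–485.4), Ordovician (485.4–443.8), Silurian (443.8–419.2), Devonian (419.2–358.9), Carboniferous (358.9–298.9), Permian (298.9–251.902), Triassic (251.902–201.4), Jurassic (201.4–145), Cretaceous (145–66).
That is 15 complete periods.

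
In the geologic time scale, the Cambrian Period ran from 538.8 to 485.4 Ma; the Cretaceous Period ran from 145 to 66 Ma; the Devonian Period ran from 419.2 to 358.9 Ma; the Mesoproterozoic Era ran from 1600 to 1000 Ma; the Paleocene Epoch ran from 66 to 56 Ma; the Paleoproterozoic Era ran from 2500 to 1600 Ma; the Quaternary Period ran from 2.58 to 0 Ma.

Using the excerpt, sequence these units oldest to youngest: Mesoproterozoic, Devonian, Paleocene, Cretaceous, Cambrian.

Read off each span (Ma): Mesoproterozoic 1600–1000; Devonian 419.2–358.9; Paleocene 66–56; Cretaceous 145–66; Cambrian 538.8–485.4.
Larger Ma is older, so oldest→youngest is Mesoproterozoic, Cambrian, Devonian, Cretaceous, Paleocene.

Mesoproterozoic, Cambrian, Devonian, Cretaceous, Paleocene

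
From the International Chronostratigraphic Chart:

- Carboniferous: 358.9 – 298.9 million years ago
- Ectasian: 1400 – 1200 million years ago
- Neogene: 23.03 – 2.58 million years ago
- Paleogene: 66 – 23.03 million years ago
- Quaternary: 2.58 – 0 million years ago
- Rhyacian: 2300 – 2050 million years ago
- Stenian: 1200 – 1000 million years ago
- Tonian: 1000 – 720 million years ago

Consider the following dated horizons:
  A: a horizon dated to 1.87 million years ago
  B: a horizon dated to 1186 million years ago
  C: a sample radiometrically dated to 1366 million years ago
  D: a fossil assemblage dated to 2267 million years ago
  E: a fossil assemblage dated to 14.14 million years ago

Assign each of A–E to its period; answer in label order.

A — Quaternary; B — Stenian; C — Ectasian; D — Rhyacian; E — Neogene

Match each age against the start–end ranges in the excerpt: A = 1.87 Ma → Quaternary (2.58–0); B = 1186 Ma → Stenian (1200–1000); C = 1366 Ma → Ectasian (1400–1200); D = 2267 Ma → Rhyacian (2300–2050); E = 14.14 Ma → Neogene (23.03–2.58).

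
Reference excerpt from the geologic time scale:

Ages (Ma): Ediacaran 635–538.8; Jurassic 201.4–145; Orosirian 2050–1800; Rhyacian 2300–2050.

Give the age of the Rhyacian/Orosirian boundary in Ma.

The Rhyacian ends and the Orosirian begins at 2050 Ma.

2050 Ma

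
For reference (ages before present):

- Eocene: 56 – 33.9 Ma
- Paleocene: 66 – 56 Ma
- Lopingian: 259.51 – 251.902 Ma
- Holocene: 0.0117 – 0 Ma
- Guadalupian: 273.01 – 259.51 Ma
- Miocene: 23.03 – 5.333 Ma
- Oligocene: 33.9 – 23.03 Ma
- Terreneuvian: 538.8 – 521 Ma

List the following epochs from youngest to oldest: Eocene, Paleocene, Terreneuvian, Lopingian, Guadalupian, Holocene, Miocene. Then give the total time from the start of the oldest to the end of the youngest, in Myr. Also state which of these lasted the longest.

Start ages (Ma): Terreneuvian 538.8, Guadalupian 273.01, Lopingian 259.51, Paleocene 66, Eocene 56, Miocene 23.03, Holocene 0.0117.
Ordered youngest to oldest: Holocene, Miocene, Eocene, Paleocene, Lopingian, Guadalupian, Terreneuvian.
Span = 538.8 − 0 = 538.8 Myr.
Durations: Paleocene 10, Lopingian 7.608, Eocene 22.1, Terreneuvian 17.8, Miocene 17.697, Guadalupian 13.5, Holocene 0.0117 → longest is Eocene (22.1 Myr).

Holocene, Miocene, Eocene, Paleocene, Lopingian, Guadalupian, Terreneuvian; total span 538.8 Myr; longest is Eocene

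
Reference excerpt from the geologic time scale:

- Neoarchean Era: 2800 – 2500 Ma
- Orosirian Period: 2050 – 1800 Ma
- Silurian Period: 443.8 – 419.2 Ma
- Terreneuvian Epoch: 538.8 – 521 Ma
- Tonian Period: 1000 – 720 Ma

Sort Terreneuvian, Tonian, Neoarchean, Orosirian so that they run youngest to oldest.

Read off each span (Ma): Terreneuvian 538.8–521; Tonian 1000–720; Neoarchean 2800–2500; Orosirian 2050–1800.
Larger Ma is older, so oldest→youngest is Neoarchean, Orosirian, Tonian, Terreneuvian; reverse it for youngest→oldest.

Terreneuvian → Tonian → Orosirian → Neoarchean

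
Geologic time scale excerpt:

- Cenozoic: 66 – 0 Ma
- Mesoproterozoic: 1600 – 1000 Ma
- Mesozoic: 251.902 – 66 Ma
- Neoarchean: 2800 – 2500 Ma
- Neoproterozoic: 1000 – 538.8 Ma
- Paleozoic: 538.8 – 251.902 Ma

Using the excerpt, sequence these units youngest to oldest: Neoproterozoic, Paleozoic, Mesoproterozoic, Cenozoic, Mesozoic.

Cenozoic → Mesozoic → Paleozoic → Neoproterozoic → Mesoproterozoic

The oldest of these is Mesoproterozoic (starts 1600 Ma) and the youngest is Cenozoic (ends 0 Ma).
In between, by decreasing start age: Neoproterozoic (1000), Paleozoic (538.8), Mesozoic (251.902).
Listing youngest first means reversing that sequence.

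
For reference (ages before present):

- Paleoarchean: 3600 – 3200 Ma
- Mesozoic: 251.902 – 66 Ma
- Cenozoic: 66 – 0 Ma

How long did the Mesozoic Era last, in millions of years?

185.902 million years

251.902 − 66 = 185.902 million years.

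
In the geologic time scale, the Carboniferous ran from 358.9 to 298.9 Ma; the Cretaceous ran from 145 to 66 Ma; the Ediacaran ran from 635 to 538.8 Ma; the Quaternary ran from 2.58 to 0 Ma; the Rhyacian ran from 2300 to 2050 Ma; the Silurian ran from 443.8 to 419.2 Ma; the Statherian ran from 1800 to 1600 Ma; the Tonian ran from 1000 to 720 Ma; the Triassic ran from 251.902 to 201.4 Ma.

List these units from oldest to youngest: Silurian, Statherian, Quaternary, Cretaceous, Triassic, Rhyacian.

Read off each span (Ma): Silurian 443.8–419.2; Statherian 1800–1600; Quaternary 2.58–0; Cretaceous 145–66; Triassic 251.902–201.4; Rhyacian 2300–2050.
Larger Ma is older, so oldest→youngest is Rhyacian, Statherian, Silurian, Triassic, Cretaceous, Quaternary.

Rhyacian, Statherian, Silurian, Triassic, Cretaceous, Quaternary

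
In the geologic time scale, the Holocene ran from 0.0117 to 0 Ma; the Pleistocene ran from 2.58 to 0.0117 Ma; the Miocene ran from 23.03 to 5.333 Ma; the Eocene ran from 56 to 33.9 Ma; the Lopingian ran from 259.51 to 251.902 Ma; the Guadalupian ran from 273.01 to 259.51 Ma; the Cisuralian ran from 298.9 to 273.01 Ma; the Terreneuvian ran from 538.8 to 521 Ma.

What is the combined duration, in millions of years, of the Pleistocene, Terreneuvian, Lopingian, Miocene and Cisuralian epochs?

71.5633 million years

Each duration: Pleistocene = 2.5683; Terreneuvian = 17.8; Lopingian = 7.608; Miocene = 17.697; Cisuralian = 25.89.
Sum: 2.5683 + 17.8 + 7.608 + 17.697 + 25.89 = 71.5633 Myr.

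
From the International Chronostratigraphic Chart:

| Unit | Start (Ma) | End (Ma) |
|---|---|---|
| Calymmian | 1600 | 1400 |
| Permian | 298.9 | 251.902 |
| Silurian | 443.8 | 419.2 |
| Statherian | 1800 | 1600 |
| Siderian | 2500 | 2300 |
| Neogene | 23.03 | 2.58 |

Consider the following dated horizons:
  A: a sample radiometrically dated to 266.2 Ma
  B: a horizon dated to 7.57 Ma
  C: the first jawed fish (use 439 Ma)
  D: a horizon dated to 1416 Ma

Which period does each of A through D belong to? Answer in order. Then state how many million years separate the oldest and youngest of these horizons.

A — Permian; B — Neogene; C — Silurian; D — Calymmian; span 1408.43 million years

A: 266.2 Ma lies in 298.9–251.902 Ma, so Permian.
B: 7.57 Ma lies in 23.03–2.58 Ma, so Neogene.
C: 439 Ma lies in 443.8–419.2 Ma, so Silurian.
D: 1416 Ma lies in 1600–1400 Ma, so Calymmian.
Oldest = 1416 Ma, youngest = 7.57 Ma → span 1408.43 Myr.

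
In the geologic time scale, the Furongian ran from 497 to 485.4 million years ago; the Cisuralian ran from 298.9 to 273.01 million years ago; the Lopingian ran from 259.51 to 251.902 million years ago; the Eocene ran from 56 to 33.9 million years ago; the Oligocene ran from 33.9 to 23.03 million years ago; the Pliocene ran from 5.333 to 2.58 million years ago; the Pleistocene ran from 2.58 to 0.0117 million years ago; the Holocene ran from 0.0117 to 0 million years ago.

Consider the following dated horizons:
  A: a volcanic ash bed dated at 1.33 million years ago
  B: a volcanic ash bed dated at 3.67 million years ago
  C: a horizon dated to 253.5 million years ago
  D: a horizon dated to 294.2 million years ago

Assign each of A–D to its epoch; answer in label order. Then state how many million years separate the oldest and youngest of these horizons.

A — Pleistocene; B — Pliocene; C — Lopingian; D — Cisuralian; span 292.87 million years

Match each age against the start–end ranges in the excerpt: A = 1.33 Ma → Pleistocene (2.58–0.0117); B = 3.67 Ma → Pliocene (5.333–2.58); C = 253.5 Ma → Lopingian (259.51–251.902); D = 294.2 Ma → Cisuralian (298.9–273.01).
The largest age is 294.2 Ma and the smallest is 1.33 Ma; their difference is 292.87 Myr.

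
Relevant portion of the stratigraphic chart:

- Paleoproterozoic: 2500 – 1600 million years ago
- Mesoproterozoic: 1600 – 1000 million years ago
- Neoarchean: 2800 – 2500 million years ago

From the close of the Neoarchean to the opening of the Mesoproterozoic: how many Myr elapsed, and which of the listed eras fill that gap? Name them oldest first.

End of Neoarchean = 2500 Ma; start of Mesoproterozoic = 1600 Ma.
Gap = 2500 − 1600 = 900 Myr.
Eras wholly inside 2500–1600 Ma: Paleoproterozoic (2500–1600).

900 million years; Paleoproterozoic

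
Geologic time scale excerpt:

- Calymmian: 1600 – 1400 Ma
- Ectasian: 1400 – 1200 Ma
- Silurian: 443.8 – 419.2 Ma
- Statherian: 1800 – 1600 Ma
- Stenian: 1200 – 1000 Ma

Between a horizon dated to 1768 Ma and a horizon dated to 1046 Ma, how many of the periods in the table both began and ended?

The older date is 1768 Ma and the younger is 1046 Ma.
Periods with start < 1768 and end > 1046 Ma: Calymmian (1600–1400), Ectasian (1400–1200).
That is 2 complete periods.

2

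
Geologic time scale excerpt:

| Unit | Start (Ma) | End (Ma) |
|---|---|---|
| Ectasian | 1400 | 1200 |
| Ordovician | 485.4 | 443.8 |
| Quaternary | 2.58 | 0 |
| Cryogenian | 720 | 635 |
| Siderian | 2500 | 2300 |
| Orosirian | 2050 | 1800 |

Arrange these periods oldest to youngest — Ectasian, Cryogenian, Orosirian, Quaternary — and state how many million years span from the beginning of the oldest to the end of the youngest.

Orosirian, Ectasian, Cryogenian, Quaternary; total span 2050 Myr

Start ages (Ma): Orosirian 2050, Ectasian 1400, Cryogenian 720, Quaternary 2.58.
Ordered oldest to youngest: Orosirian, Ectasian, Cryogenian, Quaternary.
Span = 2050 − 0 = 2050 Myr.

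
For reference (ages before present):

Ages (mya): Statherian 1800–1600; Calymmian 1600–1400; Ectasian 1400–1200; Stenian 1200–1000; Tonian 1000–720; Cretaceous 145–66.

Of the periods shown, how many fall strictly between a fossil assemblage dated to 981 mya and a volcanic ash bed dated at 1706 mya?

3

1706 Ma sits inside the Statherian (1800–1600) and 981 Ma inside the Tonian (1000–720); neither of those is wholly between the two dates.
The listed periods lying completely between them are Calymmian, Ectasian, Stenian — 3 in all.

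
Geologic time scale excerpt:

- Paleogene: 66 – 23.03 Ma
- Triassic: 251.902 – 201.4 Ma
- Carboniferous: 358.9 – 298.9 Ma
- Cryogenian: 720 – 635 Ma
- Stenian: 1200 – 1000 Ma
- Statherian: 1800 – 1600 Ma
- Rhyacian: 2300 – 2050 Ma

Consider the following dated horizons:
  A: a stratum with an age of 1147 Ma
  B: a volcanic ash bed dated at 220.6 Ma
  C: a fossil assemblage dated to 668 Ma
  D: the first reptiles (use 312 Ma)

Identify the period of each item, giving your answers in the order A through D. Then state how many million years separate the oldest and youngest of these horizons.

A — Stenian; B — Triassic; C — Cryogenian; D — Carboniferous; span 926.4 million years

Match each age against the start–end ranges in the excerpt: A = 1147 Ma → Stenian (1200–1000); B = 220.6 Ma → Triassic (251.902–201.4); C = 668 Ma → Cryogenian (720–635); D = 312 Ma → Carboniferous (358.9–298.9).
The largest age is 1147 Ma and the smallest is 220.6 Ma; their difference is 926.4 Myr.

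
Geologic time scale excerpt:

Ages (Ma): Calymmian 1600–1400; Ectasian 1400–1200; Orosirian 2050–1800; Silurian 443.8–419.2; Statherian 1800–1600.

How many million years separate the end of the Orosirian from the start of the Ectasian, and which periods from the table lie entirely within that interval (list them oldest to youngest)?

400 million years; Statherian, Calymmian

The Orosirian closes at 1800 Ma and the Ectasian opens at 1400 Ma, so the interval is 1800 − 1400 = 400 Myr.
A period fits inside if it starts at or after 1800 Ma and ends at or before 1400 Ma; oldest first that gives Statherian, Calymmian.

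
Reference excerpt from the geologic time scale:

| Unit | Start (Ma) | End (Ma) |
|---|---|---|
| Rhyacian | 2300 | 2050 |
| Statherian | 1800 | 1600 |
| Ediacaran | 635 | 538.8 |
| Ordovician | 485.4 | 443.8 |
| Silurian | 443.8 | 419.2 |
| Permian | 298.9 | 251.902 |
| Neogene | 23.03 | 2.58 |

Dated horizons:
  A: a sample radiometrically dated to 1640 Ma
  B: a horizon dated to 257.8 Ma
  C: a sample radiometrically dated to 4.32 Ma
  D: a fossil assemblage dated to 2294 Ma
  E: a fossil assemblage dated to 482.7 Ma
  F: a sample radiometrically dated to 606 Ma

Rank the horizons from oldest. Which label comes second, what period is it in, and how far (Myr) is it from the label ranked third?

A, in the Statherian; 1034 million years to F

Larger Ma means older, so oldest first: D 2294 > A 1640 > F 606 > E 482.7 > B 257.8 > C 4.32.
Counting 2 along gives A (1640 Ma); the excerpt puts that inside the Statherian, 1800–1600 Ma.
Next in line is F (606 Ma), and 1640 − 606 = 1034 Myr.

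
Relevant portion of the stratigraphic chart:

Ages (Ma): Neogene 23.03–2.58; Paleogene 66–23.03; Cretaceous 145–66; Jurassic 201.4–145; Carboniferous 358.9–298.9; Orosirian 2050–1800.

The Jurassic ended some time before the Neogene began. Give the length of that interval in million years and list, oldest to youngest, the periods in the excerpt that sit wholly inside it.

The Jurassic closes at 145 Ma and the Neogene opens at 23.03 Ma, so the interval is 145 − 23.03 = 121.97 Myr.
A period fits inside if it starts at or after 145 Ma and ends at or before 23.03 Ma; oldest first that gives Cretaceous, Paleogene.

121.97 million years; Cretaceous, Paleogene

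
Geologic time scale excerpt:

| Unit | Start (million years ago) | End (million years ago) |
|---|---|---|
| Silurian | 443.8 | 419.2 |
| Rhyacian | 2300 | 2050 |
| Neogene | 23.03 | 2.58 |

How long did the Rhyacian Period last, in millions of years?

250 million years

2300 − 2050 = 250 million years.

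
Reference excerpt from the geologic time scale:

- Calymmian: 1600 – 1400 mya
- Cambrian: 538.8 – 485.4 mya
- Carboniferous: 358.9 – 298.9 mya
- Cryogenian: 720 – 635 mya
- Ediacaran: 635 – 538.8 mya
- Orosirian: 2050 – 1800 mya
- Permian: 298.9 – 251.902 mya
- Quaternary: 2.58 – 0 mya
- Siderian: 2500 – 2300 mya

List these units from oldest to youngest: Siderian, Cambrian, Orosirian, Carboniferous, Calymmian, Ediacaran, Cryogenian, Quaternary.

The oldest of these is Siderian (starts 2500 Ma) and the youngest is Quaternary (ends 0 Ma).
In between, by decreasing start age: Orosirian (2050), Calymmian (1600), Cryogenian (720), Ediacaran (635), Cambrian (538.8), Carboniferous (358.9).

Siderian → Orosirian → Calymmian → Cryogenian → Ediacaran → Cambrian → Carboniferous → Quaternary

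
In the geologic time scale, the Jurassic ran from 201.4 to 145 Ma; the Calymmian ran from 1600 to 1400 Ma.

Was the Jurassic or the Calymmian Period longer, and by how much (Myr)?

Jurassic: 201.4 − 145 = 56.4 Myr.
Calymmian: 1600 − 1400 = 200 Myr.
Difference: 200 − 56.4 = 143.6 Myr, so the Calymmian was longer.

Calymmian, by 143.6 million years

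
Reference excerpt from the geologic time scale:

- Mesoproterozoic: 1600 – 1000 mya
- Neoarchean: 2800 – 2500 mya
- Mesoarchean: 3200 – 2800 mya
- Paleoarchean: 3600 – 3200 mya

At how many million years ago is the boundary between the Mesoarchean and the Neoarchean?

2800 mya

The Mesoarchean ends and the Neoarchean begins at 2800 mya.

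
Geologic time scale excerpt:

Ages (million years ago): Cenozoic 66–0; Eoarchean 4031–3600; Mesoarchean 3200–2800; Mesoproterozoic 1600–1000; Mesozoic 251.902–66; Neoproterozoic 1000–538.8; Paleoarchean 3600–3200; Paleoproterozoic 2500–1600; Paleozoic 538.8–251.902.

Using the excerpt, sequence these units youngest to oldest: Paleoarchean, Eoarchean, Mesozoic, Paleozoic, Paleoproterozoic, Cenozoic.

The oldest of these is Eoarchean (starts 4031 Ma) and the youngest is Cenozoic (ends 0 Ma).
In between, by decreasing start age: Paleoarchean (3600), Paleoproterozoic (2500), Paleozoic (538.8), Mesozoic (251.902).
Listing youngest first means reversing that sequence.

Cenozoic, Mesozoic, Paleozoic, Paleoproterozoic, Paleoarchean, Eoarchean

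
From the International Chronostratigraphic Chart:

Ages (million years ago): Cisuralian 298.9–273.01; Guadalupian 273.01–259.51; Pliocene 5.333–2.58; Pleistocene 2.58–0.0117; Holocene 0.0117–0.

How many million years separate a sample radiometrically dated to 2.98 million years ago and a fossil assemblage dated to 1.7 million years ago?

2.98 − 1.7 = 1.28 million years.

1.28 million years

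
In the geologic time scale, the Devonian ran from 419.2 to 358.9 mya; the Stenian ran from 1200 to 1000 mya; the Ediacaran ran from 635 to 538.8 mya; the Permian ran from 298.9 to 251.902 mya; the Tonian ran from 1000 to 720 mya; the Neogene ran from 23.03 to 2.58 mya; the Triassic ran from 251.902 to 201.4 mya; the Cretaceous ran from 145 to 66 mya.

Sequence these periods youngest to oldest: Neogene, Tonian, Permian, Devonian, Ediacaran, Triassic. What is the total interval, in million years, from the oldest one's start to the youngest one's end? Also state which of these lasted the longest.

Neogene → Triassic → Permian → Devonian → Ediacaran → Tonian; total span 997.42 Myr; longest is Tonian

From the excerpt: Neogene 23.03–2.58; Tonian 1000–720; Permian 298.9–251.902; Devonian 419.2–358.9; Ediacaran 635–538.8; Triassic 251.902–201.4 (Ma).
Larger Ma is earlier, so the oldest is Tonian and the youngest is Neogene; youngest to oldest: Neogene, Triassic, Permian, Devonian, Ediacaran, Tonian.
Oldest start 1000 minus youngest end 2.58 gives 997.42 Myr overall.
Individual lengths (start − end): Permian 46.998; Devonian 60.3; Triassic 50.502; Neogene 20.45; Ediacaran 96.2; Tonian 280. The largest is Tonian at 280 Myr.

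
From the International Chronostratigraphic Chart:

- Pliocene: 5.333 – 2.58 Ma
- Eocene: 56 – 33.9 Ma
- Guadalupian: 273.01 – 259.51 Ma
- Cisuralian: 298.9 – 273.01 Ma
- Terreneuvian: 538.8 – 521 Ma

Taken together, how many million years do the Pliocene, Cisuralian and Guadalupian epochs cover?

42.143 million years

Each duration: Pliocene = 2.753; Cisuralian = 25.89; Guadalupian = 13.5.
Sum: 2.753 + 25.89 + 13.5 = 42.143 Myr.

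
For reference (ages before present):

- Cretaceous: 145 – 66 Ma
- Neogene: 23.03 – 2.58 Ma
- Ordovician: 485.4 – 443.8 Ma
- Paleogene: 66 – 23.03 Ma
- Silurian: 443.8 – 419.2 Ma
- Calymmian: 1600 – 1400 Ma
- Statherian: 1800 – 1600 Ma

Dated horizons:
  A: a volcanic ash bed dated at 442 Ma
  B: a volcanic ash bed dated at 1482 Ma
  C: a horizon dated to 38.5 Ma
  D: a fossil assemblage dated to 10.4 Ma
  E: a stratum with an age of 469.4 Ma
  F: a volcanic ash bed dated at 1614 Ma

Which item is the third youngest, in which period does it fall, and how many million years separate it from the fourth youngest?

A, in the Silurian; 27.4 million years to E

Smaller Ma means younger, so youngest first: D 10.4 < C 38.5 < A 442 < E 469.4 < B 1482 < F 1614.
Counting 3 along gives A (442 Ma); the excerpt puts that inside the Silurian, 443.8–419.2 Ma.
Next in line is E (469.4 Ma), and 469.4 − 442 = 27.4 Myr.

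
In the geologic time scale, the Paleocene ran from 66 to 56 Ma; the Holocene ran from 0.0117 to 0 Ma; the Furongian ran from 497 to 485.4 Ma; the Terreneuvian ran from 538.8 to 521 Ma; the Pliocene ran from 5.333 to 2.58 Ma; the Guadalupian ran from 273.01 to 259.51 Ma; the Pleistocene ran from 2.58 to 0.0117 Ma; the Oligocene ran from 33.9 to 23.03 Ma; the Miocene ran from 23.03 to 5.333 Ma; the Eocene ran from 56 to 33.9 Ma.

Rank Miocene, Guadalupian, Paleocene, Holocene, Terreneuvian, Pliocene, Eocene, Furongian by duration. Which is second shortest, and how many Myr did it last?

Pliocene, 2.753 million years

Durations: Miocene 17.697; Guadalupian 13.5; Paleocene 10; Holocene 0.0117; Terreneuvian 17.8; Pliocene 2.753; Eocene 22.1; Furongian 11.6 Myr.
Sorted shortest-first: Holocene (0.0117), Pliocene (2.753), Paleocene (10), Furongian (11.6), Guadalupian (13.5), Miocene (17.697), Terreneuvian (17.8), Eocene (22.1).
The second shortest is Pliocene at 2.753 Myr.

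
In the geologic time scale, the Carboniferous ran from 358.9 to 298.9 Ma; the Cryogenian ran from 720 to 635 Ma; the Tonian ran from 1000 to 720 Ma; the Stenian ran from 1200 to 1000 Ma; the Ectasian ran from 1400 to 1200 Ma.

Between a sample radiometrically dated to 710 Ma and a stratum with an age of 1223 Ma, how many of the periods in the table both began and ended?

2

1223 Ma sits inside the Ectasian (1400–1200) and 710 Ma inside the Cryogenian (720–635); neither of those is wholly between the two dates.
The listed periods lying completely between them are Stenian, Tonian — 2 in all.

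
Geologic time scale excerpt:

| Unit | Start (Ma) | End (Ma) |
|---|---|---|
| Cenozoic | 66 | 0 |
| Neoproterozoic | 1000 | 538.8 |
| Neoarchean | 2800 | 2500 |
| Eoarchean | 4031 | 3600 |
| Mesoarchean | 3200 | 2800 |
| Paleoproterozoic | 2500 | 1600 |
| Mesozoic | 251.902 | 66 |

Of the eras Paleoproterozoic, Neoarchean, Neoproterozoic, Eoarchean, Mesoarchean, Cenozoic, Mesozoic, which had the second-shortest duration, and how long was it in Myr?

Mesozoic, 185.902 million years

Durations: Paleoproterozoic 900; Neoarchean 300; Neoproterozoic 461.2; Eoarchean 431; Mesoarchean 400; Cenozoic 66; Mesozoic 185.902 Myr.
Sorted shortest-first: Cenozoic (66), Mesozoic (185.902), Neoarchean (300), Mesoarchean (400), Eoarchean (431), Neoproterozoic (461.2), Paleoproterozoic (900).
The second shortest is Mesozoic at 185.902 Myr.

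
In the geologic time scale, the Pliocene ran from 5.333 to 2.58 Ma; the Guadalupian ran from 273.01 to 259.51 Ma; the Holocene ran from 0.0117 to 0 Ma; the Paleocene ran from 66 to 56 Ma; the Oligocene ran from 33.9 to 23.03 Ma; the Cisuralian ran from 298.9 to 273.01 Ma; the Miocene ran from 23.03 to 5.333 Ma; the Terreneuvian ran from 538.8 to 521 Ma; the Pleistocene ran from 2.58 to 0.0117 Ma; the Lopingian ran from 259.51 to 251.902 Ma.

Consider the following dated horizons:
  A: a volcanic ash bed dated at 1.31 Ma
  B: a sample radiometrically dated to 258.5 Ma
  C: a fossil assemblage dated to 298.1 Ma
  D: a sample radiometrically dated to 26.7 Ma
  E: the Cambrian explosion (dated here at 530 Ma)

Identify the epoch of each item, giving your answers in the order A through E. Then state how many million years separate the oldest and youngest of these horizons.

A — Pleistocene; B — Lopingian; C — Cisuralian; D — Oligocene; E — Terreneuvian; span 528.69 million years

A: 1.31 Ma lies in 2.58–0.0117 Ma, so Pleistocene.
B: 258.5 Ma lies in 259.51–251.902 Ma, so Lopingian.
C: 298.1 Ma lies in 298.9–273.01 Ma, so Cisuralian.
D: 26.7 Ma lies in 33.9–23.03 Ma, so Oligocene.
E: 530 Ma lies in 538.8–521 Ma, so Terreneuvian.
Oldest = 530 Ma, youngest = 1.31 Ma → span 528.69 Myr.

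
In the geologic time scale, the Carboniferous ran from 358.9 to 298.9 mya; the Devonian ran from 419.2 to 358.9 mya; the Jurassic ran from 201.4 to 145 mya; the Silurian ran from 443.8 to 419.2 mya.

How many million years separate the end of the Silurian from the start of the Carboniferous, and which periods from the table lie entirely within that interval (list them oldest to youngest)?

60.3 million years; Devonian

The Silurian closes at 419.2 Ma and the Carboniferous opens at 358.9 Ma, so the interval is 419.2 − 358.9 = 60.3 Myr.
A period fits inside if it starts at or after 419.2 Ma and ends at or before 358.9 Ma; oldest first that gives Devonian.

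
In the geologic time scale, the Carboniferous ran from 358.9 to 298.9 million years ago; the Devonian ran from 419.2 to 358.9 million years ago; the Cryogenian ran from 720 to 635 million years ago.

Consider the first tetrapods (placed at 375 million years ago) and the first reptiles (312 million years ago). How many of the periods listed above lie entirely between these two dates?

0

The older date is 375 Ma and the younger is 312 Ma.
No period both begins after 375 Ma and ends before 312 Ma, so the count is 0.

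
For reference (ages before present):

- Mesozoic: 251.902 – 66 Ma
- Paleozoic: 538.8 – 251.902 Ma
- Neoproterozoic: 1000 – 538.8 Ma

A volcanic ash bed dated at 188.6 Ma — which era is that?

Mesozoic

188.6 Ma lies between 251.902 and 66 Ma, so it falls in the Mesozoic.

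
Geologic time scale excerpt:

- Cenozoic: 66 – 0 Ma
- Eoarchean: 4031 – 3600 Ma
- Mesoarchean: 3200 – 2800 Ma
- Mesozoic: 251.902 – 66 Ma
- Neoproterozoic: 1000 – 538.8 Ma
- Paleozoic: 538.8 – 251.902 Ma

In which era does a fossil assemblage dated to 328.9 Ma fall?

Paleozoic

328.9 Ma lies between 538.8 and 251.902 Ma, so it falls in the Paleozoic.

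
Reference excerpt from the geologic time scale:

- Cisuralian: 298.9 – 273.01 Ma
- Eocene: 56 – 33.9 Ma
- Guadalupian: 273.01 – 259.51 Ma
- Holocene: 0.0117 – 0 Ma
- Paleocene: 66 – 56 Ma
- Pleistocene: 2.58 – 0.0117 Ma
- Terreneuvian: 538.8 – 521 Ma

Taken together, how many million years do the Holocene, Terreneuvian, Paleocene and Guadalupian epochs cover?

Duration is start − end for each: (0.0117 − 0) + (538.8 − 521) + (66 − 56) + (273.01 − 259.51).
That is 0.0117 + 17.8 + 10 + 13.5, which totals 41.3117 million years.

41.3117 million years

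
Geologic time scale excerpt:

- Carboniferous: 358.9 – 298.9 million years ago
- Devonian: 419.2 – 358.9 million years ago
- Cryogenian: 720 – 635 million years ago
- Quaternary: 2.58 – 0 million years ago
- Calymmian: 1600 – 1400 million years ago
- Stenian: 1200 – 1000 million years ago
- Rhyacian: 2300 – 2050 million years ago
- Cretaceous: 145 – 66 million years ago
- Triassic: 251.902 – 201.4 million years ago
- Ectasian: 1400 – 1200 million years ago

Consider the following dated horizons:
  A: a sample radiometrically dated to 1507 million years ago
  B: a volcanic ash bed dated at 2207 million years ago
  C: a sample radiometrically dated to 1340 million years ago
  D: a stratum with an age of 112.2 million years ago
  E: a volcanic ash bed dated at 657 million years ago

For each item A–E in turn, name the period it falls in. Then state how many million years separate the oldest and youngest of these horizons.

A — Calymmian; B — Rhyacian; C — Ectasian; D — Cretaceous; E — Cryogenian; span 2094.8 million years

Match each age against the start–end ranges in the excerpt: A = 1507 Ma → Calymmian (1600–1400); B = 2207 Ma → Rhyacian (2300–2050); C = 1340 Ma → Ectasian (1400–1200); D = 112.2 Ma → Cretaceous (145–66); E = 657 Ma → Cryogenian (720–635).
The largest age is 2207 Ma and the smallest is 112.2 Ma; their difference is 2094.8 Myr.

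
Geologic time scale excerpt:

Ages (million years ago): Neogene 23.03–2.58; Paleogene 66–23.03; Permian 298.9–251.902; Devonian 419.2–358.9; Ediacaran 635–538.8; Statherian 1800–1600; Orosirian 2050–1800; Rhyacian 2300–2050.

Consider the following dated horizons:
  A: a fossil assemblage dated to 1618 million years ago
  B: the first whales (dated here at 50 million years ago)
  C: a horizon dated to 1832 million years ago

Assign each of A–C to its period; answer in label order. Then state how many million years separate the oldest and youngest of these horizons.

A — Statherian; B — Paleogene; C — Orosirian; span 1782 million years

Match each age against the start–end ranges in the excerpt: A = 1618 Ma → Statherian (1800–1600); B = 50 Ma → Paleogene (66–23.03); C = 1832 Ma → Orosirian (2050–1800).
The largest age is 1832 Ma and the smallest is 50 Ma; their difference is 1782 Myr.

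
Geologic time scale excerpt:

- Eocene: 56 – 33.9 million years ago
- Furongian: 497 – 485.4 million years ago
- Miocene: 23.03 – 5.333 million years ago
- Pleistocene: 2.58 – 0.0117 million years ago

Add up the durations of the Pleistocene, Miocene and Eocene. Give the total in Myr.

Duration is start − end for each: (2.58 − 0.0117) + (23.03 − 5.333) + (56 − 33.9).
That is 2.5683 + 17.697 + 22.1, which totals 42.3653 million years.

42.3653 million years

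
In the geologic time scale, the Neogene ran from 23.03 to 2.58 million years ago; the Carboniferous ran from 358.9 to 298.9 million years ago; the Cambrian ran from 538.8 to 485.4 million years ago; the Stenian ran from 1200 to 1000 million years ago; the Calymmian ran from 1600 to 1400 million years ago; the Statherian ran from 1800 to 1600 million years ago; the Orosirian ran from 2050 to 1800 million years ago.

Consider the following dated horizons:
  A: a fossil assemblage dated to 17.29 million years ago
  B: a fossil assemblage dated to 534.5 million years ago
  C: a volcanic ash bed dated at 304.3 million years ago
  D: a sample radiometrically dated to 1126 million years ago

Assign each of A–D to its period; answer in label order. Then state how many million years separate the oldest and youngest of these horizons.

A — Neogene; B — Cambrian; C — Carboniferous; D — Stenian; span 1108.71 million years

Match each age against the start–end ranges in the excerpt: A = 17.29 Ma → Neogene (23.03–2.58); B = 534.5 Ma → Cambrian (538.8–485.4); C = 304.3 Ma → Carboniferous (358.9–298.9); D = 1126 Ma → Stenian (1200–1000).
The largest age is 1126 Ma and the smallest is 17.29 Ma; their difference is 1108.71 Myr.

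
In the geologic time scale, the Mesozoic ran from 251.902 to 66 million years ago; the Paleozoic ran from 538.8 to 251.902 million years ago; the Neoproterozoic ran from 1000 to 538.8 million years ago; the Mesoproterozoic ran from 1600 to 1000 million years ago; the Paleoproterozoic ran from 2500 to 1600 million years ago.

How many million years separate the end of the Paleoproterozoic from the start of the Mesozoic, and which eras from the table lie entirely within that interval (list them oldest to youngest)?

End of Paleoproterozoic = 1600 Ma; start of Mesozoic = 251.902 Ma.
Gap = 1600 − 251.902 = 1348.098 Myr.
Eras wholly inside 1600–251.902 Ma: Mesoproterozoic (1600–1000), Neoproterozoic (1000–538.8), Paleozoic (538.8–251.902).

1348.098 million years; Mesoproterozoic, Neoproterozoic, Paleozoic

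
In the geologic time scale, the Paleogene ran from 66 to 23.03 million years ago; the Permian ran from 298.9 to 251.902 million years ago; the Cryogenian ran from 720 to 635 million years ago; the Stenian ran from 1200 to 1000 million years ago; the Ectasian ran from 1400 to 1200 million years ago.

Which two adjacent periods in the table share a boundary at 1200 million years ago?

The Ectasian ends at 1200 million years ago and the Stenian begins at 1200 million years ago, so they share that boundary.

Ectasian and Stenian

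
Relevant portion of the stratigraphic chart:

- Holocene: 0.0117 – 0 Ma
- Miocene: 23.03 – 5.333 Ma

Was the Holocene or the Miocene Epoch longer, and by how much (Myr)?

Holocene: 0.0117 − 0 = 0.0117 Myr.
Miocene: 23.03 − 5.333 = 17.697 Myr.
Difference: 17.697 − 0.0117 = 17.6853 Myr, so the Miocene was longer.

Miocene, by 17.6853 million years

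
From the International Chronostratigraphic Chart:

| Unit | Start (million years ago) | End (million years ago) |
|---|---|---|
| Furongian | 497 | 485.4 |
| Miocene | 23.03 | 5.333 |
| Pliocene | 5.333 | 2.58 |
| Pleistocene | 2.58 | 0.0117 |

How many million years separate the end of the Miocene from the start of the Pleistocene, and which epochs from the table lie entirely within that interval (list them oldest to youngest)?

The Miocene closes at 5.333 Ma and the Pleistocene opens at 2.58 Ma, so the interval is 5.333 − 2.58 = 2.753 Myr.
An epoch fits inside if it starts at or after 5.333 Ma and ends at or before 2.58 Ma; oldest first that gives Pliocene.

2.753 million years; Pliocene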